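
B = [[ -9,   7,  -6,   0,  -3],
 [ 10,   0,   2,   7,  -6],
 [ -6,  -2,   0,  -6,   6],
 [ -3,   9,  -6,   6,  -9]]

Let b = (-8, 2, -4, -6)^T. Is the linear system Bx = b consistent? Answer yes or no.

no

Row reduce the augmented matrix [B | b].
R2 ← R2 + (10/9)·R1: [0, 70/9, -14/3, 7, -28/3, -62/9]
R3 ← R3 − (2/3)·R1: [0, -20/3, 4, -6, 8, 4/3]
R4 ← R4 − (1/3)·R1: [0, 20/3, -4, 6, -8, -10/3]
R3 ← R3 + (6/7)·R2: [0, 0, 0, 0, 0, -32/7]
R4 ← R4 − (6/7)·R2: [0, 0, 0, 0, 0, 18/7]
R4 ← R4 + (9/16)·R3: [0, 0, 0, 0, 0, 0]
The echelon form has 3 nonzero rows; the last pivot sits in the augmented column, so rank(B) = 2 but rank([B|b]) = 3.
Since the ranks differ, the system is inconsistent.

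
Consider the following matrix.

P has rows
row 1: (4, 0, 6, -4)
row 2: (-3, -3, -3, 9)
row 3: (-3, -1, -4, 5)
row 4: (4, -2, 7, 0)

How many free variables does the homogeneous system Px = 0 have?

2

Row reduce to echelon form.
R2 ← R2 + (3/4)·R1: [0, -3, 3/2, 6]
R3 ← R3 + (3/4)·R1: [0, -1, 1/2, 2]
R4 ← R4 − R1: [0, -2, 1, 4]
R3 ← R3 − (1/3)·R2: [0, 0, 0, 0]
R4 ← R4 − (2/3)·R2: [0, 0, 0, 0]
2 nonzero rows, so rank(P) = 2.
P has 4 columns; by rank–nullity, nullity = 4 − 2 = 2.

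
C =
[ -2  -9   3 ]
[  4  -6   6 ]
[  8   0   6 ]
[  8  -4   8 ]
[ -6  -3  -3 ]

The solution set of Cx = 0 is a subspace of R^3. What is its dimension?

1

Row reduce to echelon form.
R2 ← R2 + (2)·R1: [0, -24, 12]
R3 ← R3 + (4)·R1: [0, -36, 18]
R4 ← R4 + (4)·R1: [0, -40, 20]
R5 ← R5 − (3)·R1: [0, 24, -12]
R3 ← R3 − (3/2)·R2: [0, 0, 0]
R4 ← R4 − (5/3)·R2: [0, 0, 0]
R5 ← R5 + R2: [0, 0, 0]
2 nonzero rows, so rank(C) = 2.
C has 3 columns; by rank–nullity, nullity = 3 − 2 = 1.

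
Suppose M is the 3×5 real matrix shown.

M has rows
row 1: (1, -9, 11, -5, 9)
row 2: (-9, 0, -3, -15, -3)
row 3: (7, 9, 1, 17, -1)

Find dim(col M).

Row reduce to echelon form.
R2 ← R2 + (9)·R1: [0, -81, 96, -60, 78]
R3 ← R3 − (7)·R1: [0, 72, -76, 52, -64]
R3 ← R3 + (8/9)·R2: [0, 0, 28/3, -4/3, 16/3]
Echelon form has 3 nonzero rows, so rank(M) = 3.
The column space has dimension equal to the rank: 3.

3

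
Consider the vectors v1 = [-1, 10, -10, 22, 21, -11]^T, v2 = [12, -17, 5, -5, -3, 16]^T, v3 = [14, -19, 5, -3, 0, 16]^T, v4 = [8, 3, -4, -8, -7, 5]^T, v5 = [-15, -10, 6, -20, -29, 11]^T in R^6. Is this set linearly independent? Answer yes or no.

yes

Form the matrix with these vectors as rows and row reduce.
R2 ← R2 + (12)·R1: [0, 103, -115, 259, 249, -116]
R3 ← R3 + (14)·R1: [0, 121, -135, 305, 294, -138]
R4 ← R4 + (8)·R1: [0, 83, -84, 168, 161, -83]
R5 ← R5 − (15)·R1: [0, -160, 156, -350, -344, 176]
R3 ← R3 − (121/103)·R2: [0, 0, 10/103, 76/103, 153/103, -178/103]
R4 ← R4 − (83/103)·R2: [0, 0, 893/103, -4193/103, -4084/103, 1079/103]
R5 ← R5 + (160/103)·R2: [0, 0, -2332/103, 5390/103, 4408/103, -432/103]
R4 ← R4 − (893/10)·R3: [0, 0, 0, -533/5, -1723/10, 824/5]
R5 ← R5 + (1166/5)·R3: [0, 0, 0, 1122/5, 1946/5, -2036/5]
R5 ← R5 + (1122/533)·R4: [0, 0, 0, 0, 14123/533, -32132/533]
5 nonzero rows, so the 5 vectors span a space of dimension 5.
Since 5 = 5, the vectors are linearly independent.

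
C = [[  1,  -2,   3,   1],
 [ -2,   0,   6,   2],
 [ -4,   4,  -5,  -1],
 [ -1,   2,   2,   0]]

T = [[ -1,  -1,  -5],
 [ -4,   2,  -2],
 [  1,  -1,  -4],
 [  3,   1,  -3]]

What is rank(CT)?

First compute CT:
[[ 13,  -7, -16],
 [ 14,  -2, -20],
 [-20,  16,  35],
 [ -5,   3,  -7]]
Now row reduce the product.
R2 ← R2 − (14/13)·R1: [0, 72/13, -36/13]
R3 ← R3 + (20/13)·R1: [0, 68/13, 135/13]
R4 ← R4 + (5/13)·R1: [0, 4/13, -171/13]
R3 ← R3 − (17/18)·R2: [0, 0, 13]
R4 ← R4 − (1/18)·R2: [0, 0, -13]
R4 ← R4 + R3: [0, 0, 0]
3 nonzero rows, so rank(CT) = 3.

3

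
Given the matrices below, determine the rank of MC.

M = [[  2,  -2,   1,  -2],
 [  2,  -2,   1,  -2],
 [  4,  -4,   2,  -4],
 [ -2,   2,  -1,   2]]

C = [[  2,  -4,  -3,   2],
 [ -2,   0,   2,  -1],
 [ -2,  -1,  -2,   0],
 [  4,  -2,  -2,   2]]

First compute MC:
[[ -2,  -5,  -8,   2],
 [ -2,  -5,  -8,   2],
 [ -4, -10, -16,   4],
 [  2,   5,   8,  -2]]
Now row reduce the product.
R2 ← R2 − R1: [0, 0, 0, 0]
R3 ← R3 − (2)·R1: [0, 0, 0, 0]
R4 ← R4 + R1: [0, 0, 0, 0]
1 nonzero row, so rank(MC) = 1.

1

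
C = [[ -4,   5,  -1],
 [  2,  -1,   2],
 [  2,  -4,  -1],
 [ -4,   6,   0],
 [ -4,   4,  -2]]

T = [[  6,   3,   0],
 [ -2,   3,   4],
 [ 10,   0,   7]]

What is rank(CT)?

First compute CT:
[[-44,   3,  13],
 [ 34,   3,  10],
 [ 10,  -6, -23],
 [-36,   6,  24],
 [-52,   0,   2]]
Now row reduce the product.
R2 ← R2 + (17/22)·R1: [0, 117/22, 441/22]
R3 ← R3 + (5/22)·R1: [0, -117/22, -441/22]
R4 ← R4 − (9/11)·R1: [0, 39/11, 147/11]
R5 ← R5 − (13/11)·R1: [0, -39/11, -147/11]
R3 ← R3 + R2: [0, 0, 0]
R4 ← R4 − (2/3)·R2: [0, 0, 0]
R5 ← R5 + (2/3)·R2: [0, 0, 0]
2 nonzero rows, so rank(CT) = 2.

2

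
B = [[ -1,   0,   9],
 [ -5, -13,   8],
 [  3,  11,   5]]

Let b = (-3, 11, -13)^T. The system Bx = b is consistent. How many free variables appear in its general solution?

Row reduce the augmented matrix [B | b].
R2 ← R2 − (5)·R1: [0, -13, -37, 26]
R3 ← R3 + (3)·R1: [0, 11, 32, -22]
R3 ← R3 + (11/13)·R2: [0, 0, 9/13, 0]
The echelon form has 3 nonzero rows, and every pivot lies in the first 3 columns, so rank(B) = rank([B|b]) = 3.
The system is consistent.
Free variables = (unknowns) − (rank) = 3 − 3 = 0.

0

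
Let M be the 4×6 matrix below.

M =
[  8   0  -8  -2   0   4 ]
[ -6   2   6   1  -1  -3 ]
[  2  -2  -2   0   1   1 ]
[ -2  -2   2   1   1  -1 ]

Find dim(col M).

2

Row reduce to echelon form.
R2 ← R2 + (3/4)·R1: [0, 2, 0, -1/2, -1, 0]
R3 ← R3 − (1/4)·R1: [0, -2, 0, 1/2, 1, 0]
R4 ← R4 + (1/4)·R1: [0, -2, 0, 1/2, 1, 0]
R3 ← R3 + R2: [0, 0, 0, 0, 0, 0]
R4 ← R4 + R2: [0, 0, 0, 0, 0, 0]
Echelon form has 2 nonzero rows, so rank(M) = 2.
The column space has dimension equal to the rank: 2.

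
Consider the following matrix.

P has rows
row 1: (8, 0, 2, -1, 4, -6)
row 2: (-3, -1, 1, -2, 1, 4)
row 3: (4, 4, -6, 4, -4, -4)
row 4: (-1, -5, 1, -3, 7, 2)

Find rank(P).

4

Row reduce to echelon form.
R2 ← R2 + (3/8)·R1: [0, -1, 7/4, -19/8, 5/2, 7/4]
R3 ← R3 − (1/2)·R1: [0, 4, -7, 9/2, -6, -1]
R4 ← R4 + (1/8)·R1: [0, -5, 5/4, -25/8, 15/2, 5/4]
R3 ← R3 + (4)·R2: [0, 0, 0, -5, 4, 6]
R4 ← R4 − (5)·R2: [0, 0, -15/2, 35/4, -5, -15/2]
Swap R3 ↔ R4
Echelon form has 4 nonzero rows, so rank(P) = 4.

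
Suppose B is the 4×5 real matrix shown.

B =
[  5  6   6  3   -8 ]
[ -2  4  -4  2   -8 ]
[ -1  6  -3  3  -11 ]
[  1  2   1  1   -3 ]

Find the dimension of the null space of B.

Row reduce to echelon form.
R2 ← R2 + (2/5)·R1: [0, 32/5, -8/5, 16/5, -56/5]
R3 ← R3 + (1/5)·R1: [0, 36/5, -9/5, 18/5, -63/5]
R4 ← R4 − (1/5)·R1: [0, 4/5, -1/5, 2/5, -7/5]
R3 ← R3 − (9/8)·R2: [0, 0, 0, 0, 0]
R4 ← R4 − (1/8)·R2: [0, 0, 0, 0, 0]
2 nonzero rows, so rank(B) = 2.
B has 5 columns; by rank–nullity, nullity = 5 − 2 = 3.

3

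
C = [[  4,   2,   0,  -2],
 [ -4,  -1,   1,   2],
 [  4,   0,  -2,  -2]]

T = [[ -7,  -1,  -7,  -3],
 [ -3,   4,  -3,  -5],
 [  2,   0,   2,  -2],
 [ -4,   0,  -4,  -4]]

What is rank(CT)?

First compute CT:
[[-26,   4, -26, -14],
 [ 25,   0,  25,   7],
 [-24,  -4, -24,   0]]
Now row reduce the product.
R2 ← R2 + (25/26)·R1: [0, 50/13, 0, -84/13]
R3 ← R3 − (12/13)·R1: [0, -100/13, 0, 168/13]
R3 ← R3 + (2)·R2: [0, 0, 0, 0]
2 nonzero rows, so rank(CT) = 2.

2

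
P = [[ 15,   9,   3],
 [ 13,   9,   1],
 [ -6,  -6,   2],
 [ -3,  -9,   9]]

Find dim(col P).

2

Row reduce to echelon form.
R2 ← R2 − (13/15)·R1: [0, 6/5, -8/5]
R3 ← R3 + (2/5)·R1: [0, -12/5, 16/5]
R4 ← R4 + (1/5)·R1: [0, -36/5, 48/5]
R3 ← R3 + (2)·R2: [0, 0, 0]
R4 ← R4 + (6)·R2: [0, 0, 0]
Echelon form has 2 nonzero rows, so rank(P) = 2.
The column space has dimension equal to the rank: 2.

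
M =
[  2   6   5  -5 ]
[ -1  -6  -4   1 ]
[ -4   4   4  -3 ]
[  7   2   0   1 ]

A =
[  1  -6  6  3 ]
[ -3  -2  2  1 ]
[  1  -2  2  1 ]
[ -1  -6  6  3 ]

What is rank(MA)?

First compute MA:
[[ -6,  -4,   4,   2],
 [ 12,  20, -20, -10],
 [ -9,  26, -26, -13],
 [  0, -52,  52,  26]]
Now row reduce the product.
R2 ← R2 + (2)·R1: [0, 12, -12, -6]
R3 ← R3 − (3/2)·R1: [0, 32, -32, -16]
R3 ← R3 − (8/3)·R2: [0, 0, 0, 0]
R4 ← R4 + (13/3)·R2: [0, 0, 0, 0]
2 nonzero rows, so rank(MA) = 2.

2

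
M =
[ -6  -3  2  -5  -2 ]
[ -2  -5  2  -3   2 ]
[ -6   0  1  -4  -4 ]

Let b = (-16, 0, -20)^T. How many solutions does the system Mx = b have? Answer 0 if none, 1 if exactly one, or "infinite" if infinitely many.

infinite

Row reduce the augmented matrix [M | b].
R2 ← R2 − (1/3)·R1: [0, -4, 4/3, -4/3, 8/3, 16/3]
R3 ← R3 − R1: [0, 3, -1, 1, -2, -4]
R3 ← R3 + (3/4)·R2: [0, 0, 0, 0, 0, 0]
The echelon form has 2 nonzero rows, and every pivot lies in the first 5 columns, so rank(M) = rank([M|b]) = 2.
The system is consistent.
rank = 2 < 5 unknowns, so there are infinitely many solutions.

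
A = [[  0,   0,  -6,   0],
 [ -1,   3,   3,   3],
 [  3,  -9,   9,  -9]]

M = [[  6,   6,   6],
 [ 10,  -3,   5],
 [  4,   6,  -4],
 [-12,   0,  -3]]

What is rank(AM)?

2

First compute AM:
[[-24, -36,  24],
 [  0,   3, -12],
 [ 72,  99, -36]]
Now row reduce the product.
R3 ← R3 + (3)·R1: [0, -9, 36]
R3 ← R3 + (3)·R2: [0, 0, 0]
2 nonzero rows, so rank(AM) = 2.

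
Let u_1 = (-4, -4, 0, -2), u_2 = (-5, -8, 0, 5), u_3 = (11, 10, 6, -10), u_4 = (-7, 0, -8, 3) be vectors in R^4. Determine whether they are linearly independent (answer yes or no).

no

Form the matrix with these vectors as rows and row reduce.
R2 ← R2 − (5/4)·R1: [0, -3, 0, 15/2]
R3 ← R3 + (11/4)·R1: [0, -1, 6, -31/2]
R4 ← R4 − (7/4)·R1: [0, 7, -8, 13/2]
R3 ← R3 − (1/3)·R2: [0, 0, 6, -18]
R4 ← R4 + (7/3)·R2: [0, 0, -8, 24]
R4 ← R4 + (4/3)·R3: [0, 0, 0, 0]
3 nonzero rows, so the 4 vectors span a space of dimension 3.
Since 3 < 4, the vectors are linearly dependent.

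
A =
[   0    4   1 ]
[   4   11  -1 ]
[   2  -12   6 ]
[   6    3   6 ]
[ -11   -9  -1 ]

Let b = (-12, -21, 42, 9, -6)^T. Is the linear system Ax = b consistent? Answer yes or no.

yes

Row reduce the augmented matrix [A | b].
Swap R1 ↔ R2
R3 ← R3 − (1/2)·R1: [0, -35/2, 13/2, 105/2]
R4 ← R4 − (3/2)·R1: [0, -27/2, 15/2, 81/2]
R5 ← R5 + (11/4)·R1: [0, 85/4, -15/4, -255/4]
R3 ← R3 + (35/8)·R2: [0, 0, 87/8, 0]
R4 ← R4 + (27/8)·R2: [0, 0, 87/8, 0]
R5 ← R5 − (85/16)·R2: [0, 0, -145/16, 0]
R4 ← R4 − R3: [0, 0, 0, 0]
R5 ← R5 + (5/6)·R3: [0, 0, 0, 0]
The echelon form has 3 nonzero rows, and every pivot lies in the first 3 columns, so rank(A) = rank([A|b]) = 3.
The system is consistent.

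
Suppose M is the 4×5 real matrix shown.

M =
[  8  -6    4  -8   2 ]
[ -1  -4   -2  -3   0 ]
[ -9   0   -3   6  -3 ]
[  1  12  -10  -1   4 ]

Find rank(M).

Row reduce to echelon form.
R2 ← R2 + (1/8)·R1: [0, -19/4, -3/2, -4, 1/4]
R3 ← R3 + (9/8)·R1: [0, -27/4, 3/2, -3, -3/4]
R4 ← R4 − (1/8)·R1: [0, 51/4, -21/2, 0, 15/4]
R3 ← R3 − (27/19)·R2: [0, 0, 69/19, 51/19, -21/19]
R4 ← R4 + (51/19)·R2: [0, 0, -276/19, -204/19, 84/19]
R4 ← R4 + (4)·R3: [0, 0, 0, 0, 0]
Echelon form has 3 nonzero rows, so rank(M) = 3.

3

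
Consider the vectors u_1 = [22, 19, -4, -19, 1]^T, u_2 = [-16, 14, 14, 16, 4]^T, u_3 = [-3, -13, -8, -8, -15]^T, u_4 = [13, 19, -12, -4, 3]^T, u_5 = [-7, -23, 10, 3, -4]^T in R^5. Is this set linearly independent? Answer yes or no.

Form the matrix with these vectors as rows and row reduce.
R2 ← R2 + (8/11)·R1: [0, 306/11, 122/11, 24/11, 52/11]
R3 ← R3 + (3/22)·R1: [0, -229/22, -94/11, -233/22, -327/22]
R4 ← R4 − (13/22)·R1: [0, 171/22, -106/11, 159/22, 53/22]
R5 ← R5 + (7/22)·R1: [0, -373/22, 96/11, -67/22, -81/22]
R3 ← R3 + (229/612)·R2: [0, 0, -1345/306, -997/102, -4007/306]
R4 ← R4 − (19/68)·R2: [0, 0, -433/34, 225/34, 37/34]
R5 ← R5 + (373/612)·R2: [0, 0, 4739/306, -175/102, -245/306]
R4 ← R4 − (3897/1345)·R3: [0, 0, 0, 46992/1345, 52494/1345]
R5 ← R5 + (4739/1345)·R3: [0, 0, 0, -48629/1345, -63133/1345]
R5 ← R5 + (48629/46992)·R4: [0, 0, 0, 0, -51303/7832]
5 nonzero rows, so the 5 vectors span a space of dimension 5.
Since 5 = 5, the vectors are linearly independent.

yes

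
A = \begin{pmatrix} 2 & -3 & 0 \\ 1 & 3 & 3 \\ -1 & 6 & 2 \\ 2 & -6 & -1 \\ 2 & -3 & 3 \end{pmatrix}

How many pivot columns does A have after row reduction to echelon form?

Row reduce to echelon form.
R2 ← R2 − (1/2)·R1: [0, 9/2, 3]
R3 ← R3 + (1/2)·R1: [0, 9/2, 2]
R4 ← R4 − R1: [0, -3, -1]
R5 ← R5 − R1: [0, 0, 3]
R3 ← R3 − R2: [0, 0, -1]
R4 ← R4 + (2/3)·R2: [0, 0, 1]
R4 ← R4 + R3: [0, 0, 0]
R5 ← R5 + (3)·R3: [0, 0, 0]
Echelon form has 3 nonzero rows, so rank(A) = 3.
Each nonzero row contributes one pivot column: 3 pivot columns.

3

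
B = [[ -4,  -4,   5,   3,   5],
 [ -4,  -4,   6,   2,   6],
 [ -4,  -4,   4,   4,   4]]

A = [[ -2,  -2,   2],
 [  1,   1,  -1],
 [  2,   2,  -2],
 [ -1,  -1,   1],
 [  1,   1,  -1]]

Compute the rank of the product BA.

First compute BA:
[[ 16,  16, -16],
 [ 20,  20, -20],
 [ 12,  12, -12]]
Now row reduce the product.
R2 ← R2 − (5/4)·R1: [0, 0, 0]
R3 ← R3 − (3/4)·R1: [0, 0, 0]
1 nonzero row, so rank(BA) = 1.

1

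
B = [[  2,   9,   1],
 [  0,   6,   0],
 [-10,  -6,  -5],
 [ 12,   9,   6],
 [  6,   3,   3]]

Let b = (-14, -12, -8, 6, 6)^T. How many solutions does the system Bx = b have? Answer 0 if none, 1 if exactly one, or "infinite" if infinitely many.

Row reduce the augmented matrix [B | b].
R3 ← R3 + (5)·R1: [0, 39, 0, -78]
R4 ← R4 − (6)·R1: [0, -45, 0, 90]
R5 ← R5 − (3)·R1: [0, -24, 0, 48]
R3 ← R3 − (13/2)·R2: [0, 0, 0, 0]
R4 ← R4 + (15/2)·R2: [0, 0, 0, 0]
R5 ← R5 + (4)·R2: [0, 0, 0, 0]
The echelon form has 2 nonzero rows, and every pivot lies in the first 3 columns, so rank(B) = rank([B|b]) = 2.
The system is consistent.
rank = 2 < 3 unknowns, so there are infinitely many solutions.

infinite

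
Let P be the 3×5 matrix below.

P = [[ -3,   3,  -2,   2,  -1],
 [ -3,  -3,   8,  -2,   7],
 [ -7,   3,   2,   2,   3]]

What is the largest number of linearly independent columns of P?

2

Row reduce to echelon form.
R2 ← R2 − R1: [0, -6, 10, -4, 8]
R3 ← R3 − (7/3)·R1: [0, -4, 20/3, -8/3, 16/3]
R3 ← R3 − (2/3)·R2: [0, 0, 0, 0, 0]
Echelon form has 2 nonzero rows, so rank(P) = 2.
The rank gives the maximum number of linearly independent columns: 2.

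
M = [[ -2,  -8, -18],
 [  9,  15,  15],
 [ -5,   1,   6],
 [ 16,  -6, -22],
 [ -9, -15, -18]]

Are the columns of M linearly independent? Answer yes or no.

yes

Row reduce M to echelon form.
R2 ← R2 + (9/2)·R1: [0, -21, -66]
R3 ← R3 − (5/2)·R1: [0, 21, 51]
R4 ← R4 + (8)·R1: [0, -70, -166]
R5 ← R5 − (9/2)·R1: [0, 21, 63]
R3 ← R3 + R2: [0, 0, -15]
R4 ← R4 − (10/3)·R2: [0, 0, 54]
R5 ← R5 + R2: [0, 0, -3]
R4 ← R4 + (18/5)·R3: [0, 0, 0]
R5 ← R5 − (1/5)·R3: [0, 0, 0]
3 pivots among 3 columns.
Every column is a pivot column, so the columns are linearly independent.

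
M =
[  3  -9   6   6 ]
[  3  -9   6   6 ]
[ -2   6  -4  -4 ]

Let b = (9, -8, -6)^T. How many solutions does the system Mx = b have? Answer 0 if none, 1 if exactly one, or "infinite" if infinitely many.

Row reduce the augmented matrix [M | b].
R2 ← R2 − R1: [0, 0, 0, 0, -17]
R3 ← R3 + (2/3)·R1: [0, 0, 0, 0, 0]
The echelon form has 2 nonzero rows; the last pivot sits in the augmented column, so rank(M) = 1 but rank([M|b]) = 2.
Since the ranks differ, the system is inconsistent.
It has no solutions.

0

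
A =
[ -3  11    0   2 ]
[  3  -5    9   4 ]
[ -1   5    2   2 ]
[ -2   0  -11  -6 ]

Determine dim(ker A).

2

Row reduce to echelon form.
R2 ← R2 + R1: [0, 6, 9, 6]
R3 ← R3 − (1/3)·R1: [0, 4/3, 2, 4/3]
R4 ← R4 − (2/3)·R1: [0, -22/3, -11, -22/3]
R3 ← R3 − (2/9)·R2: [0, 0, 0, 0]
R4 ← R4 + (11/9)·R2: [0, 0, 0, 0]
2 nonzero rows, so rank(A) = 2.
A has 4 columns; by rank–nullity, nullity = 4 − 2 = 2.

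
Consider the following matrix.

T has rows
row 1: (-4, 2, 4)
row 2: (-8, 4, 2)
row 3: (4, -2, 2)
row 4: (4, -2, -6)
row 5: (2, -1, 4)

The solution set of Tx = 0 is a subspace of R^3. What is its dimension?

1

Row reduce to echelon form.
R2 ← R2 − (2)·R1: [0, 0, -6]
R3 ← R3 + R1: [0, 0, 6]
R4 ← R4 + R1: [0, 0, -2]
R5 ← R5 + (1/2)·R1: [0, 0, 6]
R3 ← R3 + R2: [0, 0, 0]
R4 ← R4 − (1/3)·R2: [0, 0, 0]
R5 ← R5 + R2: [0, 0, 0]
2 nonzero rows, so rank(T) = 2.
T has 3 columns; by rank–nullity, nullity = 3 − 2 = 1.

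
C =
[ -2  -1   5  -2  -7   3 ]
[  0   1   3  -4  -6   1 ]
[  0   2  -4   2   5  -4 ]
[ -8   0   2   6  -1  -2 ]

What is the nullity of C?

3

Row reduce to echelon form.
R4 ← R4 − (4)·R1: [0, 4, -18, 14, 27, -14]
R3 ← R3 − (2)·R2: [0, 0, -10, 10, 17, -6]
R4 ← R4 − (4)·R2: [0, 0, -30, 30, 51, -18]
R4 ← R4 − (3)·R3: [0, 0, 0, 0, 0, 0]
3 nonzero rows, so rank(C) = 3.
C has 6 columns; by rank–nullity, nullity = 6 − 3 = 3.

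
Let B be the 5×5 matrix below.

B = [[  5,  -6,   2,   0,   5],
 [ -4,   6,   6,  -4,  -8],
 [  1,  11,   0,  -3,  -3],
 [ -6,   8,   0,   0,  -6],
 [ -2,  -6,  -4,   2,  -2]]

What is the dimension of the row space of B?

5

Row reduce to echelon form.
R2 ← R2 + (4/5)·R1: [0, 6/5, 38/5, -4, -4]
R3 ← R3 − (1/5)·R1: [0, 61/5, -2/5, -3, -4]
R4 ← R4 + (6/5)·R1: [0, 4/5, 12/5, 0, 0]
R5 ← R5 + (2/5)·R1: [0, -42/5, -16/5, 2, 0]
R3 ← R3 − (61/6)·R2: [0, 0, -233/3, 113/3, 110/3]
R4 ← R4 − (2/3)·R2: [0, 0, -8/3, 8/3, 8/3]
R5 ← R5 + (7)·R2: [0, 0, 50, -26, -28]
R4 ← R4 − (8/233)·R3: [0, 0, 0, 320/233, 328/233]
R5 ← R5 + (150/233)·R3: [0, 0, 0, -408/233, -1024/233]
R5 ← R5 + (51/40)·R4: [0, 0, 0, 0, -13/5]
Echelon form has 5 nonzero rows, so rank(B) = 5.
The row space has dimension equal to the rank: 5.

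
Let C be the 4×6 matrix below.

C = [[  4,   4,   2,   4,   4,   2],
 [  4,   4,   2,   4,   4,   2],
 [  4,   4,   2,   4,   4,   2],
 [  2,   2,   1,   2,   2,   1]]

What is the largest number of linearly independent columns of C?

1

Row reduce to echelon form.
R2 ← R2 − R1: [0, 0, 0, 0, 0, 0]
R3 ← R3 − R1: [0, 0, 0, 0, 0, 0]
R4 ← R4 − (1/2)·R1: [0, 0, 0, 0, 0, 0]
Echelon form has 1 nonzero row, so rank(C) = 1.
The rank gives the maximum number of linearly independent columns: 1.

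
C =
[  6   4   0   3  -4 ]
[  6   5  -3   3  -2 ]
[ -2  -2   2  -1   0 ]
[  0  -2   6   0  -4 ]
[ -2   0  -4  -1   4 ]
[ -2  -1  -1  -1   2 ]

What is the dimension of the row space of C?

2

Row reduce to echelon form.
R2 ← R2 − R1: [0, 1, -3, 0, 2]
R3 ← R3 + (1/3)·R1: [0, -2/3, 2, 0, -4/3]
R5 ← R5 + (1/3)·R1: [0, 4/3, -4, 0, 8/3]
R6 ← R6 + (1/3)·R1: [0, 1/3, -1, 0, 2/3]
R3 ← R3 + (2/3)·R2: [0, 0, 0, 0, 0]
R4 ← R4 + (2)·R2: [0, 0, 0, 0, 0]
R5 ← R5 − (4/3)·R2: [0, 0, 0, 0, 0]
R6 ← R6 − (1/3)·R2: [0, 0, 0, 0, 0]
Echelon form has 2 nonzero rows, so rank(C) = 2.
The row space has dimension equal to the rank: 2.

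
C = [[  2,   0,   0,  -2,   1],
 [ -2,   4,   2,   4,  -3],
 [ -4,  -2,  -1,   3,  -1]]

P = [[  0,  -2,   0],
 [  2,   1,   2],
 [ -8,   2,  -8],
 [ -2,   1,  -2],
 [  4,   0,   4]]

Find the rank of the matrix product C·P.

First compute CP:
[[  8,  -6,   8],
 [-28,  16, -28],
 [ -6,   7,  -6]]
Now row reduce the product.
R2 ← R2 + (7/2)·R1: [0, -5, 0]
R3 ← R3 + (3/4)·R1: [0, 5/2, 0]
R3 ← R3 + (1/2)·R2: [0, 0, 0]
2 nonzero rows, so rank(CP) = 2.

2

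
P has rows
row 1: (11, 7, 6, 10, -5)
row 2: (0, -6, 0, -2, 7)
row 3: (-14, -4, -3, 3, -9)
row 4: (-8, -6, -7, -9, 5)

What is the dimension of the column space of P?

Row reduce to echelon form.
R3 ← R3 + (14/11)·R1: [0, 54/11, 51/11, 173/11, -169/11]
R4 ← R4 + (8/11)·R1: [0, -10/11, -29/11, -19/11, 15/11]
R3 ← R3 + (9/11)·R2: [0, 0, 51/11, 155/11, -106/11]
R4 ← R4 − (5/33)·R2: [0, 0, -29/11, -47/33, 10/33]
R4 ← R4 + (29/51)·R3: [0, 0, 0, 112/17, -88/17]
Echelon form has 4 nonzero rows, so rank(P) = 4.
The column space has dimension equal to the rank: 4.

4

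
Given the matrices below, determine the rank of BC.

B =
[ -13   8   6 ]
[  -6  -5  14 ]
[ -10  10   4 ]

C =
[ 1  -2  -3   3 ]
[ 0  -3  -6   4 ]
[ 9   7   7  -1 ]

3

First compute BC:
[[ 41,  44,  33, -13],
 [120, 125, 146, -52],
 [ 26,  18,  -2,   6]]
Now row reduce the product.
R2 ← R2 − (120/41)·R1: [0, -155/41, 2026/41, -572/41]
R3 ← R3 − (26/41)·R1: [0, -406/41, -940/41, 584/41]
R3 ← R3 − (406/155)·R2: [0, 0, -23616/155, 7872/155]
3 nonzero rows, so rank(BC) = 3.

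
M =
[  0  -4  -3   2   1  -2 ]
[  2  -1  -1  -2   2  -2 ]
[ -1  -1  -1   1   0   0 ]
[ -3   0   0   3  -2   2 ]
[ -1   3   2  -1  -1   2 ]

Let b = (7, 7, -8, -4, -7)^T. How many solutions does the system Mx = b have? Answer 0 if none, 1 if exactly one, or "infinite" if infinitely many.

Row reduce the augmented matrix [M | b].
Swap R1 ↔ R2
R3 ← R3 + (1/2)·R1: [0, -3/2, -3/2, 0, 1, -1, -9/2]
R4 ← R4 + (3/2)·R1: [0, -3/2, -3/2, 0, 1, -1, 13/2]
R5 ← R5 + (1/2)·R1: [0, 5/2, 3/2, -2, 0, 1, -7/2]
R3 ← R3 − (3/8)·R2: [0, 0, -3/8, -3/4, 5/8, -1/4, -57/8]
R4 ← R4 − (3/8)·R2: [0, 0, -3/8, -3/4, 5/8, -1/4, 31/8]
R5 ← R5 + (5/8)·R2: [0, 0, -3/8, -3/4, 5/8, -1/4, 7/8]
R4 ← R4 − R3: [0, 0, 0, 0, 0, 0, 11]
R5 ← R5 − R3: [0, 0, 0, 0, 0, 0, 8]
R5 ← R5 − (8/11)·R4: [0, 0, 0, 0, 0, 0, 0]
The echelon form has 4 nonzero rows; the last pivot sits in the augmented column, so rank(M) = 3 but rank([M|b]) = 4.
Since the ranks differ, the system is inconsistent.
It has no solutions.

0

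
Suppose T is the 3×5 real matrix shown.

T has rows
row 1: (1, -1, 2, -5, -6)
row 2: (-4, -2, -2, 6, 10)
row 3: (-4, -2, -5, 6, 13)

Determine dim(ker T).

Row reduce to echelon form.
R2 ← R2 + (4)·R1: [0, -6, 6, -14, -14]
R3 ← R3 + (4)·R1: [0, -6, 3, -14, -11]
R3 ← R3 − R2: [0, 0, -3, 0, 3]
3 nonzero rows, so rank(T) = 3.
T has 5 columns; by rank–nullity, nullity = 5 − 3 = 2.

2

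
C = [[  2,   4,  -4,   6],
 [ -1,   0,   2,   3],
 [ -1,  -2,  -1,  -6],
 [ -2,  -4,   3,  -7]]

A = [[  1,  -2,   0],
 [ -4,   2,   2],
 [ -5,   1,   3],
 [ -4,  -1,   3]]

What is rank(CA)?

First compute CA:
[[-18,  -6,  14],
 [-23,   1,  15],
 [ 36,   3, -25],
 [ 27,   6, -20]]
Now row reduce the product.
R2 ← R2 − (23/18)·R1: [0, 26/3, -26/9]
R3 ← R3 + (2)·R1: [0, -9, 3]
R4 ← R4 + (3/2)·R1: [0, -3, 1]
R3 ← R3 + (27/26)·R2: [0, 0, 0]
R4 ← R4 + (9/26)·R2: [0, 0, 0]
2 nonzero rows, so rank(CA) = 2.

2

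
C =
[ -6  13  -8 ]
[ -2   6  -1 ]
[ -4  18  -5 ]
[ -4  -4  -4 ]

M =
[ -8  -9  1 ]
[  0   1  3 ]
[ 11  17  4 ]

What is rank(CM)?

First compute CM:
[[-40, -69,   1],
 [  5,   7,  12],
 [-23, -31,  30],
 [-12, -36, -32]]
Now row reduce the product.
R2 ← R2 + (1/8)·R1: [0, -13/8, 97/8]
R3 ← R3 − (23/40)·R1: [0, 347/40, 1177/40]
R4 ← R4 − (3/10)·R1: [0, -153/10, -323/10]
R3 ← R3 + (347/65)·R2: [0, 0, 1224/13]
R4 ← R4 − (612/65)·R2: [0, 0, -1904/13]
R4 ← R4 + (14/9)·R3: [0, 0, 0]
3 nonzero rows, so rank(CM) = 3.

3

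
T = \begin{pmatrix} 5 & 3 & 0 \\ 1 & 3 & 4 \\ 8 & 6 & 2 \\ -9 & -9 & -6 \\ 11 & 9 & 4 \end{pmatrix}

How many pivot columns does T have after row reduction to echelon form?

Row reduce to echelon form.
R2 ← R2 − (1/5)·R1: [0, 12/5, 4]
R3 ← R3 − (8/5)·R1: [0, 6/5, 2]
R4 ← R4 + (9/5)·R1: [0, -18/5, -6]
R5 ← R5 − (11/5)·R1: [0, 12/5, 4]
R3 ← R3 − (1/2)·R2: [0, 0, 0]
R4 ← R4 + (3/2)·R2: [0, 0, 0]
R5 ← R5 − R2: [0, 0, 0]
Echelon form has 2 nonzero rows, so rank(T) = 2.
Each nonzero row contributes one pivot column: 2 pivot columns.

2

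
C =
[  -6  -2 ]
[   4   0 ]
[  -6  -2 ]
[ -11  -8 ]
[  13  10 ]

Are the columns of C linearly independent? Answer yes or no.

yes

Row reduce C to echelon form.
R2 ← R2 + (2/3)·R1: [0, -4/3]
R3 ← R3 − R1: [0, 0]
R4 ← R4 − (11/6)·R1: [0, -13/3]
R5 ← R5 + (13/6)·R1: [0, 17/3]
R4 ← R4 − (13/4)·R2: [0, 0]
R5 ← R5 + (17/4)·R2: [0, 0]
2 pivots among 2 columns.
Every column is a pivot column, so the columns are linearly independent.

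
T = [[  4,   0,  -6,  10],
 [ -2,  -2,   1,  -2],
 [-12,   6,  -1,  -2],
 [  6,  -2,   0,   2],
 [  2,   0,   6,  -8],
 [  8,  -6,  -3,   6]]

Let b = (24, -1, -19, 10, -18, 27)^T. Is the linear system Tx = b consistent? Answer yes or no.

yes

Row reduce the augmented matrix [T | b].
R2 ← R2 + (1/2)·R1: [0, -2, -2, 3, 11]
R3 ← R3 + (3)·R1: [0, 6, -19, 28, 53]
R4 ← R4 − (3/2)·R1: [0, -2, 9, -13, -26]
R5 ← R5 − (1/2)·R1: [0, 0, 9, -13, -30]
R6 ← R6 − (2)·R1: [0, -6, 9, -14, -21]
R3 ← R3 + (3)·R2: [0, 0, -25, 37, 86]
R4 ← R4 − R2: [0, 0, 11, -16, -37]
R6 ← R6 − (3)·R2: [0, 0, 15, -23, -54]
R4 ← R4 + (11/25)·R3: [0, 0, 0, 7/25, 21/25]
R5 ← R5 + (9/25)·R3: [0, 0, 0, 8/25, 24/25]
R6 ← R6 + (3/5)·R3: [0, 0, 0, -4/5, -12/5]
R5 ← R5 − (8/7)·R4: [0, 0, 0, 0, 0]
R6 ← R6 + (20/7)·R4: [0, 0, 0, 0, 0]
The echelon form has 4 nonzero rows, and every pivot lies in the first 4 columns, so rank(T) = rank([T|b]) = 4.
The system is consistent.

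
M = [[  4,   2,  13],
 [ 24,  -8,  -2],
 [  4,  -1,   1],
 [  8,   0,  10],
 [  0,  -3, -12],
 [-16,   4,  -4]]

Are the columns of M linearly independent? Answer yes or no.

Row reduce M to echelon form.
R2 ← R2 − (6)·R1: [0, -20, -80]
R3 ← R3 − R1: [0, -3, -12]
R4 ← R4 − (2)·R1: [0, -4, -16]
R6 ← R6 + (4)·R1: [0, 12, 48]
R3 ← R3 − (3/20)·R2: [0, 0, 0]
R4 ← R4 − (1/5)·R2: [0, 0, 0]
R5 ← R5 − (3/20)·R2: [0, 0, 0]
R6 ← R6 + (3/5)·R2: [0, 0, 0]
2 pivots among 3 columns.
Only 2 < 3 pivot columns, so the columns are linearly dependent.

no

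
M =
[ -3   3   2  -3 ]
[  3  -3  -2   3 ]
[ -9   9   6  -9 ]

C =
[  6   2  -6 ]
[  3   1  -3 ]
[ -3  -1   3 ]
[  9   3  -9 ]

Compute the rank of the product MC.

1

First compute MC:
[[-42, -14,  42],
 [ 42,  14, -42],
 [-126, -42, 126]]
Now row reduce the product.
R2 ← R2 + R1: [0, 0, 0]
R3 ← R3 − (3)·R1: [0, 0, 0]
1 nonzero row, so rank(MC) = 1.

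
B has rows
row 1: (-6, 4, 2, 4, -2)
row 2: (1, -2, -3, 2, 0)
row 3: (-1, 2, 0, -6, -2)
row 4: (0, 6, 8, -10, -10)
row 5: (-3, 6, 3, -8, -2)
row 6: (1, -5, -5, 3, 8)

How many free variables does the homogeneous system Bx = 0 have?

Row reduce to echelon form.
R2 ← R2 + (1/6)·R1: [0, -4/3, -8/3, 8/3, -1/3]
R3 ← R3 − (1/6)·R1: [0, 4/3, -1/3, -20/3, -5/3]
R5 ← R5 − (1/2)·R1: [0, 4, 2, -10, -1]
R6 ← R6 + (1/6)·R1: [0, -13/3, -14/3, 11/3, 23/3]
R3 ← R3 + R2: [0, 0, -3, -4, -2]
R4 ← R4 + (9/2)·R2: [0, 0, -4, 2, -23/2]
R5 ← R5 + (3)·R2: [0, 0, -6, -2, -2]
R6 ← R6 − (13/4)·R2: [0, 0, 4, -5, 35/4]
R4 ← R4 − (4/3)·R3: [0, 0, 0, 22/3, -53/6]
R5 ← R5 − (2)·R3: [0, 0, 0, 6, 2]
R6 ← R6 + (4/3)·R3: [0, 0, 0, -31/3, 73/12]
R5 ← R5 − (9/11)·R4: [0, 0, 0, 0, 203/22]
R6 ← R6 + (31/22)·R4: [0, 0, 0, 0, -70/11]
R6 ← R6 + (20/29)·R5: [0, 0, 0, 0, 0]
5 nonzero rows, so rank(B) = 5.
B has 5 columns; by rank–nullity, nullity = 5 − 5 = 0.

0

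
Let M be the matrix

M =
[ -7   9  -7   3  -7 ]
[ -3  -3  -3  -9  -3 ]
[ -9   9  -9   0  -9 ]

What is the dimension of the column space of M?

Row reduce to echelon form.
R2 ← R2 − (3/7)·R1: [0, -48/7, 0, -72/7, 0]
R3 ← R3 − (9/7)·R1: [0, -18/7, 0, -27/7, 0]
R3 ← R3 − (3/8)·R2: [0, 0, 0, 0, 0]
Echelon form has 2 nonzero rows, so rank(M) = 2.
The column space has dimension equal to the rank: 2.

2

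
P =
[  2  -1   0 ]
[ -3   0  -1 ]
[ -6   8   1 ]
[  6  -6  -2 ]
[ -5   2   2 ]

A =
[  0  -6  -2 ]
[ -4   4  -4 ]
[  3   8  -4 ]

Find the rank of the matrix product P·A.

First compute PA:
[[  4, -16,   0],
 [ -3,  10,  10],
 [-29,  76, -24],
 [ 18, -76,  20],
 [ -2,  54,  -6]]
Now row reduce the product.
R2 ← R2 + (3/4)·R1: [0, -2, 10]
R3 ← R3 + (29/4)·R1: [0, -40, -24]
R4 ← R4 − (9/2)·R1: [0, -4, 20]
R5 ← R5 + (1/2)·R1: [0, 46, -6]
R3 ← R3 − (20)·R2: [0, 0, -224]
R4 ← R4 − (2)·R2: [0, 0, 0]
R5 ← R5 + (23)·R2: [0, 0, 224]
R5 ← R5 + R3: [0, 0, 0]
3 nonzero rows, so rank(PA) = 3.

3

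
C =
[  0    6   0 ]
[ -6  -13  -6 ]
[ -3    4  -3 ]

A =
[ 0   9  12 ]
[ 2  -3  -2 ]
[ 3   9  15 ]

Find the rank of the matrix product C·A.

2

First compute CA:
[[ 12, -18, -12],
 [-44, -69, -136],
 [ -1, -66, -89]]
Now row reduce the product.
R2 ← R2 + (11/3)·R1: [0, -135, -180]
R3 ← R3 + (1/12)·R1: [0, -135/2, -90]
R3 ← R3 − (1/2)·R2: [0, 0, 0]
2 nonzero rows, so rank(CA) = 2.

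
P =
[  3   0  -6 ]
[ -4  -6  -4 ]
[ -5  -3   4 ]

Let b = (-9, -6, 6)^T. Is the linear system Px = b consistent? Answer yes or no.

yes

Row reduce the augmented matrix [P | b].
R2 ← R2 + (4/3)·R1: [0, -6, -12, -18]
R3 ← R3 + (5/3)·R1: [0, -3, -6, -9]
R3 ← R3 − (1/2)·R2: [0, 0, 0, 0]
The echelon form has 2 nonzero rows, and every pivot lies in the first 3 columns, so rank(P) = rank([P|b]) = 2.
The system is consistent.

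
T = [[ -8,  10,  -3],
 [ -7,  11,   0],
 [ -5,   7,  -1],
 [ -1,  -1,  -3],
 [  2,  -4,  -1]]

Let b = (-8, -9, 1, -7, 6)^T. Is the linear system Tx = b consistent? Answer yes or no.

Row reduce the augmented matrix [T | b].
R2 ← R2 − (7/8)·R1: [0, 9/4, 21/8, -2]
R3 ← R3 − (5/8)·R1: [0, 3/4, 7/8, 6]
R4 ← R4 − (1/8)·R1: [0, -9/4, -21/8, -6]
R5 ← R5 + (1/4)·R1: [0, -3/2, -7/4, 4]
R3 ← R3 − (1/3)·R2: [0, 0, 0, 20/3]
R4 ← R4 + R2: [0, 0, 0, -8]
R5 ← R5 + (2/3)·R2: [0, 0, 0, 8/3]
R4 ← R4 + (6/5)·R3: [0, 0, 0, 0]
R5 ← R5 − (2/5)·R3: [0, 0, 0, 0]
The echelon form has 3 nonzero rows; the last pivot sits in the augmented column, so rank(T) = 2 but rank([T|b]) = 3.
Since the ranks differ, the system is inconsistent.

no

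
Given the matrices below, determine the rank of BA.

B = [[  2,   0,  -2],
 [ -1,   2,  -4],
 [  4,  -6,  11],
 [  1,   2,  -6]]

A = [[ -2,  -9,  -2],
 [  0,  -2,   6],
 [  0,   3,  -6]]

First compute BA:
[[ -4, -24,   8],
 [  2,  -7,  38],
 [ -8,   9, -110],
 [ -2, -31,  46]]
Now row reduce the product.
R2 ← R2 + (1/2)·R1: [0, -19, 42]
R3 ← R3 − (2)·R1: [0, 57, -126]
R4 ← R4 − (1/2)·R1: [0, -19, 42]
R3 ← R3 + (3)·R2: [0, 0, 0]
R4 ← R4 − R2: [0, 0, 0]
2 nonzero rows, so rank(BA) = 2.

2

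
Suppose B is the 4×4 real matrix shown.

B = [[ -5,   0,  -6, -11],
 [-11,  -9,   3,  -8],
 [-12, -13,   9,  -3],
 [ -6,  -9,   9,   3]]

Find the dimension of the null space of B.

Row reduce to echelon form.
R2 ← R2 − (11/5)·R1: [0, -9, 81/5, 81/5]
R3 ← R3 − (12/5)·R1: [0, -13, 117/5, 117/5]
R4 ← R4 − (6/5)·R1: [0, -9, 81/5, 81/5]
R3 ← R3 − (13/9)·R2: [0, 0, 0, 0]
R4 ← R4 − R2: [0, 0, 0, 0]
2 nonzero rows, so rank(B) = 2.
B has 4 columns; by rank–nullity, nullity = 4 − 2 = 2.

2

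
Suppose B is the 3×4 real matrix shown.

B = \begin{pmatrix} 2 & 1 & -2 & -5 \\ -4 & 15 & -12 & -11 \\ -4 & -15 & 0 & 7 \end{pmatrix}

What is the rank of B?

Row reduce to echelon form.
R2 ← R2 + (2)·R1: [0, 17, -16, -21]
R3 ← R3 + (2)·R1: [0, -13, -4, -3]
R3 ← R3 + (13/17)·R2: [0, 0, -276/17, -324/17]
Echelon form has 3 nonzero rows, so rank(B) = 3.

3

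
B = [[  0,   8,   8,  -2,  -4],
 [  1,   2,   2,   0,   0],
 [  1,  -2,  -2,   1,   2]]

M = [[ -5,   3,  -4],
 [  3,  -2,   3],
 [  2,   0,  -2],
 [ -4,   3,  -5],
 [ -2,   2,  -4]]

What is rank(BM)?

2

First compute BM:
[[ 56, -30,  34],
 [  5,  -1,  -2],
 [-23,  14, -19]]
Now row reduce the product.
R2 ← R2 − (5/56)·R1: [0, 47/28, -141/28]
R3 ← R3 + (23/56)·R1: [0, 47/28, -141/28]
R3 ← R3 − R2: [0, 0, 0]
2 nonzero rows, so rank(BM) = 2.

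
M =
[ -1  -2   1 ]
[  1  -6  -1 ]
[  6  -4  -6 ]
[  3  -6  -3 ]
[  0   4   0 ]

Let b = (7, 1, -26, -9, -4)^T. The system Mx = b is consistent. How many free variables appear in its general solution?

Row reduce the augmented matrix [M | b].
R2 ← R2 + R1: [0, -8, 0, 8]
R3 ← R3 + (6)·R1: [0, -16, 0, 16]
R4 ← R4 + (3)·R1: [0, -12, 0, 12]
R3 ← R3 − (2)·R2: [0, 0, 0, 0]
R4 ← R4 − (3/2)·R2: [0, 0, 0, 0]
R5 ← R5 + (1/2)·R2: [0, 0, 0, 0]
The echelon form has 2 nonzero rows, and every pivot lies in the first 3 columns, so rank(M) = rank([M|b]) = 2.
The system is consistent.
Free variables = (unknowns) − (rank) = 3 − 2 = 1.

1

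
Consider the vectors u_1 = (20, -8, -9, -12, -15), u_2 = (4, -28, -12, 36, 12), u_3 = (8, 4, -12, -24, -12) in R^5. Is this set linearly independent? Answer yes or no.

Form the matrix with these vectors as rows and row reduce.
R2 ← R2 − (1/5)·R1: [0, -132/5, -51/5, 192/5, 15]
R3 ← R3 − (2/5)·R1: [0, 36/5, -42/5, -96/5, -6]
R3 ← R3 + (3/11)·R2: [0, 0, -123/11, -96/11, -21/11]
3 nonzero rows, so the 3 vectors span a space of dimension 3.
Since 3 = 3, the vectors are linearly independent.

yes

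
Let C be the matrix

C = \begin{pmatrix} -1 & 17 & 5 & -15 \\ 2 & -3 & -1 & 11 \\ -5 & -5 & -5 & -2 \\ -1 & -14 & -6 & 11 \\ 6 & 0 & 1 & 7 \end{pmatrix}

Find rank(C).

4

Row reduce to echelon form.
R2 ← R2 + (2)·R1: [0, 31, 9, -19]
R3 ← R3 − (5)·R1: [0, -90, -30, 73]
R4 ← R4 − R1: [0, -31, -11, 26]
R5 ← R5 + (6)·R1: [0, 102, 31, -83]
R3 ← R3 + (90/31)·R2: [0, 0, -120/31, 553/31]
R4 ← R4 + R2: [0, 0, -2, 7]
R5 ← R5 − (102/31)·R2: [0, 0, 43/31, -635/31]
R4 ← R4 − (31/60)·R3: [0, 0, 0, -133/60]
R5 ← R5 + (43/120)·R3: [0, 0, 0, -1691/120]
R5 ← R5 − (89/14)·R4: [0, 0, 0, 0]
Echelon form has 4 nonzero rows, so rank(C) = 4.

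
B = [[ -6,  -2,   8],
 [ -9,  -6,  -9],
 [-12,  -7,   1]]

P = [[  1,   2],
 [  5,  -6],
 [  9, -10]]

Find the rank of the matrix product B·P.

2

First compute BP:
[[ 56, -80],
 [-120, 108],
 [-38,   8]]
Now row reduce the product.
R2 ← R2 + (15/7)·R1: [0, -444/7]
R3 ← R3 + (19/28)·R1: [0, -324/7]
R3 ← R3 − (27/37)·R2: [0, 0]
2 nonzero rows, so rank(BP) = 2.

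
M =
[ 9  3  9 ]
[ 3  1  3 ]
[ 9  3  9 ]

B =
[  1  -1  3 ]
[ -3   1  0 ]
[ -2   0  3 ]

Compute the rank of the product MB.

1

First compute MB:
[[-18,  -6,  54],
 [ -6,  -2,  18],
 [-18,  -6,  54]]
Now row reduce the product.
R2 ← R2 − (1/3)·R1: [0, 0, 0]
R3 ← R3 − R1: [0, 0, 0]
1 nonzero row, so rank(MB) = 1.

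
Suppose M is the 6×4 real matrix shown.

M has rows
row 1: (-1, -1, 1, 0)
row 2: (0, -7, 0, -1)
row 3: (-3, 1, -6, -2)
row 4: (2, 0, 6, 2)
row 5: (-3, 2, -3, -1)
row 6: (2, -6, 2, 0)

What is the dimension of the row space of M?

3

Row reduce to echelon form.
R3 ← R3 − (3)·R1: [0, 4, -9, -2]
R4 ← R4 + (2)·R1: [0, -2, 8, 2]
R5 ← R5 − (3)·R1: [0, 5, -6, -1]
R6 ← R6 + (2)·R1: [0, -8, 4, 0]
R3 ← R3 + (4/7)·R2: [0, 0, -9, -18/7]
R4 ← R4 − (2/7)·R2: [0, 0, 8, 16/7]
R5 ← R5 + (5/7)·R2: [0, 0, -6, -12/7]
R6 ← R6 − (8/7)·R2: [0, 0, 4, 8/7]
R4 ← R4 + (8/9)·R3: [0, 0, 0, 0]
R5 ← R5 − (2/3)·R3: [0, 0, 0, 0]
R6 ← R6 + (4/9)·R3: [0, 0, 0, 0]
Echelon form has 3 nonzero rows, so rank(M) = 3.
The row space has dimension equal to the rank: 3.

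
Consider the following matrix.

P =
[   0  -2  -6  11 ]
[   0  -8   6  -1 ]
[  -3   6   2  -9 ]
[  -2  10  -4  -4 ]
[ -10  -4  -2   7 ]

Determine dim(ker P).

1

Row reduce to echelon form.
Swap R1 ↔ R3
R4 ← R4 − (2/3)·R1: [0, 6, -16/3, 2]
R5 ← R5 − (10/3)·R1: [0, -24, -26/3, 37]
R3 ← R3 − (1/4)·R2: [0, 0, -15/2, 45/4]
R4 ← R4 + (3/4)·R2: [0, 0, -5/6, 5/4]
R5 ← R5 − (3)·R2: [0, 0, -80/3, 40]
R4 ← R4 − (1/9)·R3: [0, 0, 0, 0]
R5 ← R5 − (32/9)·R3: [0, 0, 0, 0]
3 nonzero rows, so rank(P) = 3.
P has 4 columns; by rank–nullity, nullity = 4 − 3 = 1.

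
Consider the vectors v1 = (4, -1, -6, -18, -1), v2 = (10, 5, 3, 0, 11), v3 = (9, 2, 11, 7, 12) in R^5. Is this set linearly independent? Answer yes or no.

Form the matrix with these vectors as rows and row reduce.
R2 ← R2 − (5/2)·R1: [0, 15/2, 18, 45, 27/2]
R3 ← R3 − (9/4)·R1: [0, 17/4, 49/2, 95/2, 57/4]
R3 ← R3 − (17/30)·R2: [0, 0, 143/10, 22, 33/5]
3 nonzero rows, so the 3 vectors span a space of dimension 3.
Since 3 = 3, the vectors are linearly independent.

yes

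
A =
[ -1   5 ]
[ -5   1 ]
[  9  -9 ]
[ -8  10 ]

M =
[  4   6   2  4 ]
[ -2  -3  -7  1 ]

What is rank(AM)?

First compute AM:
[[-14, -21, -37,   1],
 [-22, -33, -17, -19],
 [ 54,  81,  81,  27],
 [-52, -78, -86, -22]]
Now row reduce the product.
R2 ← R2 − (11/7)·R1: [0, 0, 288/7, -144/7]
R3 ← R3 + (27/7)·R1: [0, 0, -432/7, 216/7]
R4 ← R4 − (26/7)·R1: [0, 0, 360/7, -180/7]
R3 ← R3 + (3/2)·R2: [0, 0, 0, 0]
R4 ← R4 − (5/4)·R2: [0, 0, 0, 0]
2 nonzero rows, so rank(AM) = 2.

2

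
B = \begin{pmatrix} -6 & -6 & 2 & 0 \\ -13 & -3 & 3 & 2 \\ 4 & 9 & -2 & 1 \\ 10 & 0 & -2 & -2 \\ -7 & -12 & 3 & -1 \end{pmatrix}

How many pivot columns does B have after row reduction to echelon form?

Row reduce to echelon form.
R2 ← R2 − (13/6)·R1: [0, 10, -4/3, 2]
R3 ← R3 + (2/3)·R1: [0, 5, -2/3, 1]
R4 ← R4 + (5/3)·R1: [0, -10, 4/3, -2]
R5 ← R5 − (7/6)·R1: [0, -5, 2/3, -1]
R3 ← R3 − (1/2)·R2: [0, 0, 0, 0]
R4 ← R4 + R2: [0, 0, 0, 0]
R5 ← R5 + (1/2)·R2: [0, 0, 0, 0]
Echelon form has 2 nonzero rows, so rank(B) = 2.
Each nonzero row contributes one pivot column: 2 pivot columns.

2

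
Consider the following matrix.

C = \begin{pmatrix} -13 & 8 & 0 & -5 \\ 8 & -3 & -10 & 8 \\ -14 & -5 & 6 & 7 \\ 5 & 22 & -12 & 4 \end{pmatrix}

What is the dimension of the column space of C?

Row reduce to echelon form.
R2 ← R2 + (8/13)·R1: [0, 25/13, -10, 64/13]
R3 ← R3 − (14/13)·R1: [0, -177/13, 6, 161/13]
R4 ← R4 + (5/13)·R1: [0, 326/13, -12, 27/13]
R3 ← R3 + (177/25)·R2: [0, 0, -324/5, 1181/25]
R4 ← R4 − (326/25)·R2: [0, 0, 592/5, -1553/25]
R4 ← R4 + (148/81)·R3: [0, 0, 0, 9799/405]
Echelon form has 4 nonzero rows, so rank(C) = 4.
The column space has dimension equal to the rank: 4.

4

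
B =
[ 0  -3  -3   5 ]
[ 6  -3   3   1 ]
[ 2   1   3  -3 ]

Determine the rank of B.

Row reduce to echelon form.
Swap R1 ↔ R2
R3 ← R3 − (1/3)·R1: [0, 2, 2, -10/3]
R3 ← R3 + (2/3)·R2: [0, 0, 0, 0]
Echelon form has 2 nonzero rows, so rank(B) = 2.

2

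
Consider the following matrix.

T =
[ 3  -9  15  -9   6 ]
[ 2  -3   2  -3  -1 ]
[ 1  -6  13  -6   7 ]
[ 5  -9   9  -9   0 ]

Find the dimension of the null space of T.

3

Row reduce to echelon form.
R2 ← R2 − (2/3)·R1: [0, 3, -8, 3, -5]
R3 ← R3 − (1/3)·R1: [0, -3, 8, -3, 5]
R4 ← R4 − (5/3)·R1: [0, 6, -16, 6, -10]
R3 ← R3 + R2: [0, 0, 0, 0, 0]
R4 ← R4 − (2)·R2: [0, 0, 0, 0, 0]
2 nonzero rows, so rank(T) = 2.
T has 5 columns; by rank–nullity, nullity = 5 − 2 = 3.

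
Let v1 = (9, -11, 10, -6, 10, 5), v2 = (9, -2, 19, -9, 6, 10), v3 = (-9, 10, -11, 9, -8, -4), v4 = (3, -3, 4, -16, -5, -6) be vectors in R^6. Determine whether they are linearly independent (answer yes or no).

no

Form the matrix with these vectors as rows and row reduce.
R2 ← R2 − R1: [0, 9, 9, -3, -4, 5]
R3 ← R3 + R1: [0, -1, -1, 3, 2, 1]
R4 ← R4 − (1/3)·R1: [0, 2/3, 2/3, -14, -25/3, -23/3]
R3 ← R3 + (1/9)·R2: [0, 0, 0, 8/3, 14/9, 14/9]
R4 ← R4 − (2/27)·R2: [0, 0, 0, -124/9, -217/27, -217/27]
R4 ← R4 + (31/6)·R3: [0, 0, 0, 0, 0, 0]
3 nonzero rows, so the 4 vectors span a space of dimension 3.
Since 3 < 4, the vectors are linearly dependent.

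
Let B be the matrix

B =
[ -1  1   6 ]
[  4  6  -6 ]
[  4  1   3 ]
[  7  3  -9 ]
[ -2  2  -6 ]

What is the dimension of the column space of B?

Row reduce to echelon form.
R2 ← R2 + (4)·R1: [0, 10, 18]
R3 ← R3 + (4)·R1: [0, 5, 27]
R4 ← R4 + (7)·R1: [0, 10, 33]
R5 ← R5 − (2)·R1: [0, 0, -18]
R3 ← R3 − (1/2)·R2: [0, 0, 18]
R4 ← R4 − R2: [0, 0, 15]
R4 ← R4 − (5/6)·R3: [0, 0, 0]
R5 ← R5 + R3: [0, 0, 0]
Echelon form has 3 nonzero rows, so rank(B) = 3.
The column space has dimension equal to the rank: 3.

3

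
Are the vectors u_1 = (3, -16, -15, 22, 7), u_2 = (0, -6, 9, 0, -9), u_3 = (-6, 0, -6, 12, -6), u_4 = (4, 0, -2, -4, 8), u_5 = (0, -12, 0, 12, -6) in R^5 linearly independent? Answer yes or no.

Form the matrix with these vectors as rows and row reduce.
R3 ← R3 + (2)·R1: [0, -32, -36, 56, 8]
R4 ← R4 − (4/3)·R1: [0, 64/3, 18, -100/3, -4/3]
R3 ← R3 − (16/3)·R2: [0, 0, -84, 56, 56]
R4 ← R4 + (32/9)·R2: [0, 0, 50, -100/3, -100/3]
R5 ← R5 − (2)·R2: [0, 0, -18, 12, 12]
R4 ← R4 + (25/42)·R3: [0, 0, 0, 0, 0]
R5 ← R5 − (3/14)·R3: [0, 0, 0, 0, 0]
3 nonzero rows, so the 5 vectors span a space of dimension 3.
Since 3 < 5, the vectors are linearly dependent.

no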